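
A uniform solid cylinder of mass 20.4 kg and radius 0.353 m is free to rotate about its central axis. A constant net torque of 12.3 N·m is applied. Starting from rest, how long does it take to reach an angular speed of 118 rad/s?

t ≈ 12.2 s

I = ½MR² = (1/2)(20.4)(0.353)² = 1.271 kg·m².
α = τ/I = 12.3/1.271 = 9.677 rad/s².
ω = αt ⇒ t = ω/α = 118/9.677 = 12.19 s.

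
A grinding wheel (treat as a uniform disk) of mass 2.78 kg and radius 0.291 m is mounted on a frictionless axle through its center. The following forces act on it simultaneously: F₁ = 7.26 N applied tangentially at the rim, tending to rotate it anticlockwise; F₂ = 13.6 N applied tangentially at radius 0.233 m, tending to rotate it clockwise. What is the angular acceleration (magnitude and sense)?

I = ½MR² = (1/2)(2.78)(0.291)² = 0.1177 kg·m².
Taking anticlockwise as positive: τ₁ = +(7.26)(0.291) = +2.113 N·m; τ₂ = −(13.6)(0.233) = −3.169 N·m.
Net torque τ = -1.056 N·m.
α = τ/I = -1.056/0.1177 = -8.973 rad/s².

α ≈ 8.97 rad/s², clockwise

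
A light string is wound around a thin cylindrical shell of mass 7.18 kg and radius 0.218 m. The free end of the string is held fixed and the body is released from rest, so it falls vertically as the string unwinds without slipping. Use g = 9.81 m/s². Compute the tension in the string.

T ≈ 35.2 N

Translation: Mg − T = Ma. Rotation about the center: TR = Iα with I = MR².
With a = αR: T = (I/R²)a = M a, so Mg = (1 + 1.000)Ma.
a = g/(1 + 1.000) = 9.81/2.000 = 4.905 m/s².
T = 1.000·M·a = (1.000)(7.18)(4.905) = 35.22 N.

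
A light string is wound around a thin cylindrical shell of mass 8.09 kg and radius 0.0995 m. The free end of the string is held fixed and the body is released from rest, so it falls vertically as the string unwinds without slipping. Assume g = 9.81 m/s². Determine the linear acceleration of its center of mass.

a ≈ 4.91 m/s²

Translation: Mg − T = Ma. Rotation about the center: TR = Iα with I = MR².
With a = αR: T = (I/R²)a = M a, so Mg = (1 + 1.000)Ma.
a = g/(1 + 1.000) = 9.81/2.000 = 4.905 m/s².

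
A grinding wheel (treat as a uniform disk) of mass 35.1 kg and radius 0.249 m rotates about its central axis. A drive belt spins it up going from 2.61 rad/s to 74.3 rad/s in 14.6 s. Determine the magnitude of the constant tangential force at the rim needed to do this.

I = ½MR² = (1/2)(35.1)(0.249)² = 1.088 kg·m².
α = Δω/Δt = (74.3 − 2.61)/14.6 = 4.910 rad/s².
The required torque is τ = Iα = (1.088)(4.910) = 5.343 N·m.
A tangential force at the rim gives τ = FR, so F = τ/R = 5.343/0.249 = 21.46 N.

F ≈ 21.5 N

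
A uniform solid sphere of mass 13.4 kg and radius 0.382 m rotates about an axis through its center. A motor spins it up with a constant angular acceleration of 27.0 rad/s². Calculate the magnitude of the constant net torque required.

I = (2/5)MR² = (2/5)(13.4)(0.382)² = 0.7822 kg·m².
τ = Iα = (0.7822)(27.00) = 21.12 N·m.

τ ≈ 21.1 N·m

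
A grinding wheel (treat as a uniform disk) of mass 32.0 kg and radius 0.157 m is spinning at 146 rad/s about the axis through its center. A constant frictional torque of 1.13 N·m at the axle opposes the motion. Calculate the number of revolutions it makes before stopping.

≈ 592 revolutions

I = ½MR² = (1/2)(32.0)(0.157)² = 0.3944 kg·m².
The net torque has magnitude 1.13 N·m, opposing ω.
|α| = τ/I = 1.130/0.3944 = 2.865 rad/s² (deceleration).
ω² = ω₀² − 2|α|θ with ω = 0 ⇒ θ = ω₀²/(2|α|) = 3720 rad = 592.0 rev.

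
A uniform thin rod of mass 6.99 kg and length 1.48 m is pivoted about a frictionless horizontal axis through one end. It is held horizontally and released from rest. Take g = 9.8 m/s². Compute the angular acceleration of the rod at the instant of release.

α ≈ 9.93 rad/s²

About the pivot, I = (1/3)ML² = (1/3)(6.99)(1.48)² = 5.104 kg·m².
The weight acts at the center, a distance L/2 = 0.7400 m from the pivot; τ = Mg(L/2) = 50.69 N·m.
α = τ/I = 50.69/5.104 = 9.932 rad/s².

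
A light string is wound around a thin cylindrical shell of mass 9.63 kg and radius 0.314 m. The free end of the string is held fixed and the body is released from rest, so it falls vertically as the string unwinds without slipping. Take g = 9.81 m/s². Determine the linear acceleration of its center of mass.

Translation: Mg − T = Ma. Rotation about the center: TR = Iα with I = MR².
With a = αR: T = (I/R²)a = M a, so Mg = (1 + 1.000)Ma.
a = g/(1 + 1.000) = 9.81/2.000 = 4.905 m/s².

a ≈ 4.91 m/s²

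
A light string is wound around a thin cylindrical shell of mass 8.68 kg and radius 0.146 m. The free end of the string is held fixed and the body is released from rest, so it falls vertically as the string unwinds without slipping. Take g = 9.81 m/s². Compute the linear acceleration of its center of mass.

a ≈ 4.91 m/s²

Translation: Mg − T = Ma. Rotation about the center: TR = Iα with I = MR².
With a = αR: T = (I/R²)a = M a, so Mg = (1 + 1.000)Ma.
a = g/(1 + 1.000) = 9.81/2.000 = 4.905 m/s².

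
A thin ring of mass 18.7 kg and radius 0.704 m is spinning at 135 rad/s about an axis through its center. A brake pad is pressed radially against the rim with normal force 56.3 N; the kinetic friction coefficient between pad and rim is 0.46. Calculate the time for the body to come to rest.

I = MR² = (18.7)(0.704)² = 9.268 kg·m².
Friction force f = μN = (0.46)(56.3) = 25.90 N at the rim; torque magnitude τ = fR = 18.23 N·m, opposing ω.
|α| = τ/I = 18.23/9.268 = 1.967 rad/s² (deceleration).
0 = ω₀ − |α|t ⇒ t = ω₀/|α| = 135/1.967 = 68.62 s.

t ≈ 68.6 s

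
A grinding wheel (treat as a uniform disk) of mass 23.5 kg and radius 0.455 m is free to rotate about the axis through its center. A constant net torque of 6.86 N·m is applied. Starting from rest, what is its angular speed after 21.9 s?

ω ≈ 61.8 rad/s

I = ½MR² = (1/2)(23.5)(0.455)² = 2.433 kg·m².
α = τ/I = 6.86/2.433 = 2.820 rad/s².
ω = ω₀ + αt = 0 + (2.820)(21.9) = 61.76 rad/s.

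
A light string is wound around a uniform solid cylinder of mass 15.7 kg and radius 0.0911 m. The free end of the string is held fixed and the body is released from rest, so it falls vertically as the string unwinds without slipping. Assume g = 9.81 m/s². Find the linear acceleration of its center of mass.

Translation: Mg − T = Ma. Rotation about the center: TR = Iα with I = ½MR².
With a = αR: T = (I/R²)a = (1/2)M a, so Mg = (1 + 0.5000)Ma.
a = g/(1 + 0.5000) = 9.81/1.500 = 6.540 m/s².

a ≈ 6.54 m/s²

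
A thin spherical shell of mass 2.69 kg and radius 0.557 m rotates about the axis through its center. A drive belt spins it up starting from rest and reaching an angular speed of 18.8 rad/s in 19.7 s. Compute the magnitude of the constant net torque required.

τ ≈ 0.531 N·m

I = (2/3)MR² = (2/3)(2.69)(0.557)² = 0.5564 kg·m².
α = Δω/Δt = (18.8 − 0)/19.7 = 0.9543 rad/s².
τ = Iα = (0.5564)(0.9543) = 0.5310 N·m.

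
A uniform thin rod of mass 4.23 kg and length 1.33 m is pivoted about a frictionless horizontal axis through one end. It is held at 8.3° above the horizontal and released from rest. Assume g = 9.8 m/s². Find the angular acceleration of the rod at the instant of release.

α ≈ 10.9 rad/s²

About the pivot, I = (1/3)ML² = (1/3)(4.23)(1.33)² = 2.494 kg·m².
The weight acts at the center, a distance L/2 = 0.6650 m from the pivot; τ = Mg(L/2) cos 8.3° = 27.28 N·m.
α = τ/I = 27.28/2.494 = 10.94 rad/s².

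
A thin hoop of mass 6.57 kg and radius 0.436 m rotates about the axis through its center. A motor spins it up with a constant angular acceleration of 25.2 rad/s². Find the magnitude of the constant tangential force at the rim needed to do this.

I = MR² = (6.57)(0.436)² = 1.249 kg·m².
The required torque is τ = Iα = (1.249)(25.20) = 31.47 N·m.
A tangential force at the rim gives τ = FR, so F = τ/R = 31.47/0.436 = 72.19 N.

F ≈ 72.2 N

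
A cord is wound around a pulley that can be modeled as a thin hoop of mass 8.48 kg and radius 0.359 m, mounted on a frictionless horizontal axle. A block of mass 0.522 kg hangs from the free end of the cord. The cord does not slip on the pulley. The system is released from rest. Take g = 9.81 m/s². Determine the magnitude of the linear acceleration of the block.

a ≈ 0.569 m/s²

I = MR² = (8.48)(0.359)² = 1.093 kg·m².
Block: mg − T = ma. Pulley: TR = Iα. No-slip: a = αR, so T = (I/R²)a = 8.480·a.
Then mg = (m + 8.480)a, so a = (0.522)(9.81)/(0.522 + 8.480) = 0.5689 m/s².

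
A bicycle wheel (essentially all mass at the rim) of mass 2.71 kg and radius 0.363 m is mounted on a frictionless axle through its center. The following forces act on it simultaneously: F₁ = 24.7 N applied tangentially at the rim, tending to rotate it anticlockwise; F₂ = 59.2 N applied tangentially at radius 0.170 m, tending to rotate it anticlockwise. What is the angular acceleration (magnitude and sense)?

I = MR² = (2.71)(0.363)² = 0.3571 kg·m².
Taking anticlockwise as positive: τ₁ = +(24.7)(0.363) = +8.966 N·m; τ₂ = +(59.2)(0.170) = +10.06 N·m.
Net torque τ = 19.03 N·m.
α = τ/I = 19.03/0.3571 = 53.29 rad/s².

α ≈ 53.3 rad/s², anticlockwise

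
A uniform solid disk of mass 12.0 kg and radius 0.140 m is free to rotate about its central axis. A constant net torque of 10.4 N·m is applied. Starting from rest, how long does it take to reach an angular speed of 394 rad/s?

t ≈ 4.46 s

I = ½MR² = (1/2)(12.0)(0.140)² = 0.1176 kg·m².
α = τ/I = 10.4/0.1176 = 88.44 rad/s².
ω = αt ⇒ t = ω/α = 394/88.44 = 4.455 s.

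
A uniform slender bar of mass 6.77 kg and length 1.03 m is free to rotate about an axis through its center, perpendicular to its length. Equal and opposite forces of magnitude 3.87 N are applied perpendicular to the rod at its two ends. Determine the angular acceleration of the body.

I = (1/12)ML² = (1/12)(6.77)(1.03)² = 0.5985 kg·m².
The couple gives τ = F·(L/2) + F·(L/2) = F L = (3.87)(1.03) = 3.986 N·m.
From τ = Iα: α = 3.986/0.5985 = 6.660 rad/s².

α ≈ 6.66 rad/s²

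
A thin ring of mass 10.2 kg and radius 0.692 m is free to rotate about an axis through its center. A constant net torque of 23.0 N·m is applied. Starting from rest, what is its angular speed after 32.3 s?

ω ≈ 152 rad/s

I = MR² = (10.2)(0.692)² = 4.884 kg·m².
α = τ/I = 23.0/4.884 = 4.709 rad/s².
ω = ω₀ + αt = 0 + (4.709)(32.3) = 152.1 rad/s.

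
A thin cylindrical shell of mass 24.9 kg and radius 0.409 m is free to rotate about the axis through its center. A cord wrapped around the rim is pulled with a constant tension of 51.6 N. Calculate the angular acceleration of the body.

α ≈ 5.07 rad/s²

I = MR² = (24.9)(0.409)² = 4.165 kg·m².
τ = F R = (51.6)(0.409) = 21.10 N·m.
Newton's second law for rotation, τ = Iα, gives α = τ/I = 21.10/4.165 = 5.067 rad/s².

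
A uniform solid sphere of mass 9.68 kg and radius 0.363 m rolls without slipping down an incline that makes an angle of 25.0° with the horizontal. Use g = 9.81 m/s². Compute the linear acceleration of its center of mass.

Translation along the incline: Mg sinθ − f = Ma.
Rotation about the center: fR = Iα with I = (2/5)MR². No-slip gives a = αR, so f = (I/R²)a = (2/5)M a.
Substituting: Mg sinθ = (1 + 0.4000)Ma, so a = g sinθ/(1 + 0.4000) = (9.81) sin 25.0° / 1.400 = 2.961 m/s².

a ≈ 2.96 m/s²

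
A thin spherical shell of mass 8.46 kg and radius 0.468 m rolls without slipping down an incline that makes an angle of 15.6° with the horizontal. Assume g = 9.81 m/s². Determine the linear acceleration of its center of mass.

a ≈ 1.58 m/s²

Translation along the incline: Mg sinθ − f = Ma.
Rotation about the center: fR = Iα with I = (2/3)MR². No-slip gives a = αR, so f = (I/R²)a = (2/3)M a.
Substituting: Mg sinθ = (1 + 0.6667)Ma, so a = g sinθ/(1 + 0.6667) = (9.81) sin 15.6° / 1.667 = 1.583 m/s².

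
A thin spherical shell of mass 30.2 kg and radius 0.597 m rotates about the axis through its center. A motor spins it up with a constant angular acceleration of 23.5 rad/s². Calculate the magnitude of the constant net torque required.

I = (2/3)MR² = (2/3)(30.2)(0.597)² = 7.176 kg·m².
τ = Iα = (7.176)(23.50) = 168.6 N·m.

τ ≈ 169 N·m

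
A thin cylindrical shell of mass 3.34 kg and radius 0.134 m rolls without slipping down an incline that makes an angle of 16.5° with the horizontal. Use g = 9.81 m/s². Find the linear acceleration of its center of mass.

Translation along the incline: Mg sinθ − f = Ma.
Rotation about the center: fR = Iα with I = MR². No-slip gives a = αR, so f = (I/R²)a = M a.
Substituting: Mg sinθ = (1 + 1.000)Ma, so a = g sinθ/(1 + 1.000) = (9.81) sin 16.5° / 2.000 = 1.393 m/s².

a ≈ 1.39 m/s²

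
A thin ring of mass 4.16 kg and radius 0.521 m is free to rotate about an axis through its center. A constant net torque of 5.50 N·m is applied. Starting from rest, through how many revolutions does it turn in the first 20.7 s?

I = MR² = (4.16)(0.521)² = 1.129 kg·m².
α = τ/I = 5.50/1.129 = 4.871 rad/s².
θ = ½αt² = ½(4.871)(20.7)² = 1044 rad.
Revolutions = θ/(2π) = 166.1.

≈ 166 revolutions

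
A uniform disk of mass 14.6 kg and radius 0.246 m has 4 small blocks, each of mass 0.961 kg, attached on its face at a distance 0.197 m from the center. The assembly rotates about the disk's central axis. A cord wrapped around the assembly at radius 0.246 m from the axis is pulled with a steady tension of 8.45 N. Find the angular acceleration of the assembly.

α ≈ 3.52 rad/s²

I_disk = ½MR² = ½(14.6)(0.246)² = 0.4418 kg·m².
I_blocks = 4·m·r² = 4(0.961)(0.197)² = 0.1492 kg·m².
Total I = 0.5909 kg·m².
τ = F r = (8.45)(0.246) = 2.079 N·m.
α = τ/I = 2.079/0.5909 = 3.518 rad/s².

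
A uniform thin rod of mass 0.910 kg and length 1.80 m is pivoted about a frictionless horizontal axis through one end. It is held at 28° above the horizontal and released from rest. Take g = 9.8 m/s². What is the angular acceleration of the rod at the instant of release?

α ≈ 7.21 rad/s²

About the pivot, I = (1/3)ML² = (1/3)(0.910)(1.80)² = 0.9828 kg·m².
The weight acts at the center, a distance L/2 = 0.9000 m from the pivot; τ = Mg(L/2) cos 28° = 7.087 N·m.
α = τ/I = 7.087/0.9828 = 7.211 rad/s².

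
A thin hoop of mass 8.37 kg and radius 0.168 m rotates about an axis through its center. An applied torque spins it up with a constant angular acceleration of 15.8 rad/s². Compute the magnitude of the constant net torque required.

τ ≈ 3.73 N·m

I = MR² = (8.37)(0.168)² = 0.2362 kg·m².
τ = Iα = (0.2362)(15.80) = 3.733 N·m.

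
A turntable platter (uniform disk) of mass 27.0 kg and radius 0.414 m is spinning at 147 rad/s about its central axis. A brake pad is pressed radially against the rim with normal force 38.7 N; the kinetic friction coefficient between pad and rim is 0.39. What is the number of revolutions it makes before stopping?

≈ 637 revolutions

I = ½MR² = (1/2)(27.0)(0.414)² = 2.314 kg·m².
Friction force f = μN = (0.39)(38.7) = 15.09 N at the rim; torque magnitude τ = fR = 6.249 N·m, opposing ω.
|α| = τ/I = 6.249/2.314 = 2.700 rad/s² (deceleration).
ω² = ω₀² − 2|α|θ with ω = 0 ⇒ θ = ω₀²/(2|α|) = 4001 rad = 636.8 rev.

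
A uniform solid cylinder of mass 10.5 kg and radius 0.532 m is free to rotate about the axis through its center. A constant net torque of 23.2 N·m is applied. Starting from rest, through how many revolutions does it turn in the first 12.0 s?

I = ½MR² = (1/2)(10.5)(0.532)² = 1.486 kg·m².
α = τ/I = 23.2/1.486 = 15.61 rad/s².
θ = ½αt² = ½(15.61)(12.0)² = 1124 rad.
Revolutions = θ/(2π) = 178.9.

≈ 179 revolutions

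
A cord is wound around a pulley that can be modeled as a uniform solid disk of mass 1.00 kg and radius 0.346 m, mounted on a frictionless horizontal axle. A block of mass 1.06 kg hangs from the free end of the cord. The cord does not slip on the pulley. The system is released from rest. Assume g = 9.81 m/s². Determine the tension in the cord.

I = ½MR² = (1/2)(1.00)(0.346)² = 0.05986 kg·m².
Block: mg − T = ma. Pulley: TR = Iα. No-slip: a = αR, so T = (I/R²)a = 0.5000·a.
Then mg = (m + 0.5000)a, so a = (1.06)(9.81)/(1.06 + 0.5000) = 6.666 m/s².
T = 0.5000·a = 3.333 N.

T ≈ 3.33 N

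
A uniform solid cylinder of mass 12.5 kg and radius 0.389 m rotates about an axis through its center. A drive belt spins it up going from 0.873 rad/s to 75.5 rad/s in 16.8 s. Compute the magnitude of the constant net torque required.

τ ≈ 4.20 N·m

I = ½MR² = (1/2)(12.5)(0.389)² = 0.9458 kg·m².
α = Δω/Δt = (75.5 − 0.873)/16.8 = 4.442 rad/s².
τ = Iα = (0.9458)(4.442) = 4.201 N·m.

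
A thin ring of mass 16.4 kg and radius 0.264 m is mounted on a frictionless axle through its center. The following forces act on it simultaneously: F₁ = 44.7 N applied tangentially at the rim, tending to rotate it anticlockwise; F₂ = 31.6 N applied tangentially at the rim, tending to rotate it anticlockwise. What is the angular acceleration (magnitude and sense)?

I = MR² = (16.4)(0.264)² = 1.143 kg·m².
Taking anticlockwise as positive: τ₁ = +(44.7)(0.264) = +11.80 N·m; τ₂ = +(31.6)(0.264) = +8.342 N·m.
Net torque τ = 20.14 N·m.
α = τ/I = 20.14/1.143 = 17.62 rad/s².

α ≈ 17.6 rad/s², anticlockwise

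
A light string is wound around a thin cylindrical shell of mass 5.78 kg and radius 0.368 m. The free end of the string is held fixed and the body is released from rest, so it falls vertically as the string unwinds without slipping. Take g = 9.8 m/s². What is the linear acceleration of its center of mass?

a ≈ 4.90 m/s²

Translation: Mg − T = Ma. Rotation about the center: TR = Iα with I = MR².
With a = αR: T = (I/R²)a = M a, so Mg = (1 + 1.000)Ma.
a = g/(1 + 1.000) = 9.8/2.000 = 4.900 m/s².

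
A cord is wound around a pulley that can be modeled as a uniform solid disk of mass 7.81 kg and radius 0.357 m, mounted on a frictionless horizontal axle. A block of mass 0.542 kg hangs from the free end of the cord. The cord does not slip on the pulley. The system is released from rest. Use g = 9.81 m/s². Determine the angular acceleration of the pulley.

α ≈ 3.35 rad/s²

I = ½MR² = (1/2)(7.81)(0.357)² = 0.4977 kg·m².
Block: mg − T = ma. Pulley: TR = Iα. No-slip: a = αR, so T = (I/R²)a = 3.905·a.
Then mg = (m + 3.905)a, so a = (0.542)(9.81)/(0.542 + 3.905) = 1.196 m/s².
α = a/R = 1.196/0.357 = 3.349 rad/s².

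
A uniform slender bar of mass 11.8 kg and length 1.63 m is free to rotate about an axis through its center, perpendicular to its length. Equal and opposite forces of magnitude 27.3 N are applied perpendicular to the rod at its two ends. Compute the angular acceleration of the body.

α ≈ 17.0 rad/s²

I = (1/12)ML² = (1/12)(11.8)(1.63)² = 2.613 kg·m².
The couple gives τ = F·(L/2) + F·(L/2) = F L = (27.3)(1.63) = 44.50 N·m.
Newton's second law for rotation, τ = Iα, gives α = τ/I = 44.50/2.613 = 17.03 rad/s².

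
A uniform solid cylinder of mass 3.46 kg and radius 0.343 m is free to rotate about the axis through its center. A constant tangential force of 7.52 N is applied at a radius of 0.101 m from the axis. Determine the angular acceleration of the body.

α ≈ 3.73 rad/s²

I = ½MR² = (1/2)(3.46)(0.343)² = 0.2035 kg·m².
τ = F·r = (7.52)(0.101) = 0.7595 N·m.
From τ = Iα: α = 0.7595/0.2035 = 3.732 rad/s².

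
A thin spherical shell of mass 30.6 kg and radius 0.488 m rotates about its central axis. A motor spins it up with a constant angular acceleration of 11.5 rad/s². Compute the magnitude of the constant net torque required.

I = (2/3)MR² = (2/3)(30.6)(0.488)² = 4.858 kg·m².
τ = Iα = (4.858)(11.50) = 55.87 N·m.

τ ≈ 55.9 N·m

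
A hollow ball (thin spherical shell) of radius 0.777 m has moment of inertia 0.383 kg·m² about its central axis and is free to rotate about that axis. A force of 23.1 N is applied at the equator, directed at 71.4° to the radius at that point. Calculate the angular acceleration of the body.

α ≈ 44.4 rad/s²

Only the tangential component produces torque: τ = F R sinθ = (23.1)(0.777) sin 71.4° = 17.01 N·m.
Newton's second law for rotation, τ = Iα, gives α = τ/I = 17.01/0.3830 = 44.42 rad/s².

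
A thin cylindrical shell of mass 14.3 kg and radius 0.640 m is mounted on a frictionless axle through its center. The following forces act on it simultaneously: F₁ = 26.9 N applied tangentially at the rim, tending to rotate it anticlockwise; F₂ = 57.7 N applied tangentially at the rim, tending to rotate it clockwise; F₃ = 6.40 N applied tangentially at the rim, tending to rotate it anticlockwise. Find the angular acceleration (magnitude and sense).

α ≈ 2.67 rad/s², clockwise

I = MR² = (14.3)(0.640)² = 5.857 kg·m².
Taking anticlockwise as positive: τ₁ = +(26.9)(0.640) = +17.22 N·m; τ₂ = −(57.7)(0.640) = −36.93 N·m; τ₃ = +(6.40)(0.640) = +4.096 N·m.
Net torque τ = -15.62 N·m.
α = τ/I = -15.62/5.857 = -2.666 rad/s².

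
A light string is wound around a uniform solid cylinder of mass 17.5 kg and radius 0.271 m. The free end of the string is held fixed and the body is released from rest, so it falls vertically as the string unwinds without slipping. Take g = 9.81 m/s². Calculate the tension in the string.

T ≈ 57.2 N

Translation: Mg − T = Ma. Rotation about the center: TR = Iα with I = ½MR².
With a = αR: T = (I/R²)a = (1/2)M a, so Mg = (1 + 0.5000)Ma.
a = g/(1 + 0.5000) = 9.81/1.500 = 6.540 m/s².
T = 0.5000·M·a = (0.5000)(17.5)(6.540) = 57.23 N.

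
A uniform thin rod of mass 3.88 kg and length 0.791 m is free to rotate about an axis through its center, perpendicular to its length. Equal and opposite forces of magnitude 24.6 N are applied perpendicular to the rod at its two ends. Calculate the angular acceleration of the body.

α ≈ 96.2 rad/s²

I = (1/12)ML² = (1/12)(3.88)(0.791)² = 0.2023 kg·m².
The couple gives τ = F·(L/2) + F·(L/2) = F L = (24.6)(0.791) = 19.46 N·m.
From τ = Iα: α = 19.46/0.2023 = 96.19 rad/s².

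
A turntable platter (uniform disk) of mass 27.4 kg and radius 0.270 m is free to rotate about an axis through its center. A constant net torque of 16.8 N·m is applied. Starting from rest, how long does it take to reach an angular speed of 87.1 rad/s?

I = ½MR² = (1/2)(27.4)(0.270)² = 0.9987 kg·m².
α = τ/I = 16.8/0.9987 = 16.82 rad/s².
ω = αt ⇒ t = ω/α = 87.1/16.82 = 5.178 s.

t ≈ 5.18 s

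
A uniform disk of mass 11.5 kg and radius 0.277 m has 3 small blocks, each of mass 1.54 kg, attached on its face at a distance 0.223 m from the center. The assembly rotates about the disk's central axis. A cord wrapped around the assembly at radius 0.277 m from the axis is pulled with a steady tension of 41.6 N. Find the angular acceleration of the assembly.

α ≈ 17.2 rad/s²

I_disk = ½MR² = ½(11.5)(0.277)² = 0.4412 kg·m².
I_blocks = 3·m·r² = 3(1.54)(0.223)² = 0.2297 kg·m².
Total I = 0.6709 kg·m².
τ = F r = (41.6)(0.277) = 11.52 N·m.
α = τ/I = 11.52/0.6709 = 17.17 rad/s².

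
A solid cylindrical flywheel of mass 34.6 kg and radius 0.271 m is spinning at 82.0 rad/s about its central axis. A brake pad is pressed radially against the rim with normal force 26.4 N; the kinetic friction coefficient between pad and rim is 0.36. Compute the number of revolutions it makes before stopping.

I = ½MR² = (1/2)(34.6)(0.271)² = 1.271 kg·m².
Friction force f = μN = (0.36)(26.4) = 9.504 N at the rim; torque magnitude τ = fR = 2.576 N·m, opposing ω.
|α| = τ/I = 2.576/1.271 = 2.027 rad/s² (deceleration).
ω² = ω₀² − 2|α|θ with ω = 0 ⇒ θ = ω₀²/(2|α|) = 1658 rad = 264.0 rev.

≈ 264 revolutions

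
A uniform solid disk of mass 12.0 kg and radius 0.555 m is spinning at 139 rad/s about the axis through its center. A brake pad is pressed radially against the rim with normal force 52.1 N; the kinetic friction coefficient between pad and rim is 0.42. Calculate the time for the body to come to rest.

t ≈ 21.2 s

I = ½MR² = (1/2)(12.0)(0.555)² = 1.848 kg·m².
Friction force f = μN = (0.42)(52.1) = 21.88 N at the rim; torque magnitude τ = fR = 12.14 N·m, opposing ω.
|α| = τ/I = 12.14/1.848 = 6.571 rad/s² (deceleration).
0 = ω₀ − |α|t ⇒ t = ω₀/|α| = 139/6.571 = 21.15 s.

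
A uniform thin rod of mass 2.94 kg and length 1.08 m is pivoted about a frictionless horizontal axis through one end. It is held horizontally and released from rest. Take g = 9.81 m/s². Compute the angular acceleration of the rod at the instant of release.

α ≈ 13.6 rad/s²

About the pivot, I = (1/3)ML² = (1/3)(2.94)(1.08)² = 1.143 kg·m².
The weight acts at the center, a distance L/2 = 0.5400 m from the pivot; τ = Mg(L/2) = 15.57 N·m.
α = τ/I = 15.57/1.143 = 13.62 rad/s².
(Equivalently α = (3g/(2L)) = 13.62 rad/s².)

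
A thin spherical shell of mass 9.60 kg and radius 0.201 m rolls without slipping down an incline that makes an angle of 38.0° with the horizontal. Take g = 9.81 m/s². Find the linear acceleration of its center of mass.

Translation along the incline: Mg sinθ − f = Ma.
Rotation about the center: fR = Iα with I = (2/3)MR². No-slip gives a = αR, so f = (I/R²)a = (2/3)M a.
Substituting: Mg sinθ = (1 + 0.6667)Ma, so a = g sinθ/(1 + 0.6667) = (9.81) sin 38.0° / 1.667 = 3.624 m/s².

a ≈ 3.62 m/s²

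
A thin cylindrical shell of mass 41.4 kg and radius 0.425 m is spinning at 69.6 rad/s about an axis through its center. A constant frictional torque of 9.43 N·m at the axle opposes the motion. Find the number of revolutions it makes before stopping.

≈ 306 revolutions

I = MR² = (41.4)(0.425)² = 7.478 kg·m².
The net torque has magnitude 9.43 N·m, opposing ω.
|α| = τ/I = 9.430/7.478 = 1.261 rad/s² (deceleration).
ω² = ω₀² − 2|α|θ with ω = 0 ⇒ θ = ω₀²/(2|α|) = 1921 rad = 305.7 rev.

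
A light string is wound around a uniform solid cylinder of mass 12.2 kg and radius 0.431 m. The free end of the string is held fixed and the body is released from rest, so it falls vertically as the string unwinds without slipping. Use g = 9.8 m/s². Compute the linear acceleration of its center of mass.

Translation: Mg − T = Ma. Rotation about the center: TR = Iα with I = ½MR².
With a = αR: T = (I/R²)a = (1/2)M a, so Mg = (1 + 0.5000)Ma.
a = g/(1 + 0.5000) = 9.8/1.500 = 6.533 m/s².

a ≈ 6.53 m/s²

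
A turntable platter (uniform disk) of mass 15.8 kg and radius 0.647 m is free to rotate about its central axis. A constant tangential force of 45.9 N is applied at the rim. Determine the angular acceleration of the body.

α ≈ 8.98 rad/s²

I = ½MR² = (1/2)(15.8)(0.647)² = 3.307 kg·m².
τ = F R = (45.9)(0.647) = 29.70 N·m.
From τ = Iα: α = 29.70/3.307 = 8.980 rad/s².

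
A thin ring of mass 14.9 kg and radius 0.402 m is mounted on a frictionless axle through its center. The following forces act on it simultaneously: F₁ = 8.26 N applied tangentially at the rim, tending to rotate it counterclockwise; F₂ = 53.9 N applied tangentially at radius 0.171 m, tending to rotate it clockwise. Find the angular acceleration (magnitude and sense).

α ≈ 2.45 rad/s², clockwise

I = MR² = (14.9)(0.402)² = 2.408 kg·m².
Taking counterclockwise as positive: τ₁ = +(8.26)(0.402) = +3.321 N·m; τ₂ = −(53.9)(0.171) = −9.217 N·m.
Net torque τ = -5.896 N·m.
α = τ/I = -5.896/2.408 = -2.449 rad/s².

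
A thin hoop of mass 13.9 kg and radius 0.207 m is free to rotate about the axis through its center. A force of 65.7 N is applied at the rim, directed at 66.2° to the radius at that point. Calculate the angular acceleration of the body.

I = MR² = (13.9)(0.207)² = 0.5956 kg·m².
Only the tangential component produces torque: τ = F R sinθ = (65.7)(0.207) sin 66.2° = 12.44 N·m.
Newton's second law for rotation, τ = Iα, gives α = τ/I = 12.44/0.5956 = 20.89 rad/s².

α ≈ 20.9 rad/s²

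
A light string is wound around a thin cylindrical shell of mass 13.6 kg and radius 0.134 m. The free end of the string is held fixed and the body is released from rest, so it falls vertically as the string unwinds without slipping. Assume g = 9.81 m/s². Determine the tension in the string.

T ≈ 66.7 N

Translation: Mg − T = Ma. Rotation about the center: TR = Iα with I = MR².
With a = αR: T = (I/R²)a = M a, so Mg = (1 + 1.000)Ma.
a = g/(1 + 1.000) = 9.81/2.000 = 4.905 m/s².
T = 1.000·M·a = (1.000)(13.6)(4.905) = 66.71 N.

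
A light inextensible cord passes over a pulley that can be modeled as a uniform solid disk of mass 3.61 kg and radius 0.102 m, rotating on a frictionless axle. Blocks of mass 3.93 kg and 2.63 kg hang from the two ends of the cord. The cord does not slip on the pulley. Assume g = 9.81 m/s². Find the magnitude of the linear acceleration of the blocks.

I = ½MR² = (1/2)(3.61)(0.102)² = 0.01878 kg·m².
Heavier block: m₁g − T₁ = m₁a. Lighter block: T₂ − m₂g = m₂a.
Pulley: (T₁ − T₂)R = Iα = I(a/R), so T₁ − T₂ = (I/R²)a = (1/2)M_p a = 1.805·a.
Adding the three: (m₁ − m₂)g = (m₁ + m₂ + 1.805)a, so a = (3.93 − 2.63)(9.81)/(3.93 + 2.63 + 1.805) = 1.525 m/s².

a ≈ 1.52 m/s²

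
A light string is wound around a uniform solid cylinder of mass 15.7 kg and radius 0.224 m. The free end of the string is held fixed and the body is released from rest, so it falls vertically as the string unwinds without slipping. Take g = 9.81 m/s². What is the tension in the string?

T ≈ 51.3 N

Translation: Mg − T = Ma. Rotation about the center: TR = Iα with I = ½MR².
With a = αR: T = (I/R²)a = (1/2)M a, so Mg = (1 + 0.5000)Ma.
a = g/(1 + 0.5000) = 9.81/1.500 = 6.540 m/s².
T = 0.5000·M·a = (0.5000)(15.7)(6.540) = 51.34 N.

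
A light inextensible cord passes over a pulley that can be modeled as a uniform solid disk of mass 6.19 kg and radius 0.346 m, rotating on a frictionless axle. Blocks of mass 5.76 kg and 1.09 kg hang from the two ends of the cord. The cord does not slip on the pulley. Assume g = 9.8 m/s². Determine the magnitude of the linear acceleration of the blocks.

a ≈ 4.60 m/s²

I = ½MR² = (1/2)(6.19)(0.346)² = 0.3705 kg·m².
Heavier block: m₁g − T₁ = m₁a. Lighter block: T₂ − m₂g = m₂a.
Pulley: (T₁ − T₂)R = Iα = I(a/R), so T₁ − T₂ = (I/R²)a = (1/2)M_p a = 3.095·a.
Adding the three: (m₁ − m₂)g = (m₁ + m₂ + 3.095)a, so a = (5.76 − 1.09)(9.8)/(5.76 + 1.09 + 3.095) = 4.602 m/s².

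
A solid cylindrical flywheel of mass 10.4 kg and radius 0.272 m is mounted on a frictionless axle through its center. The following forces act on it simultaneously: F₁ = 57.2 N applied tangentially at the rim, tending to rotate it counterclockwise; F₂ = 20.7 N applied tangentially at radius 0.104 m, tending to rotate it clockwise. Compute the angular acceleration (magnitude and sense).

I = ½MR² = (1/2)(10.4)(0.272)² = 0.3847 kg·m².
Taking counterclockwise as positive: τ₁ = +(57.2)(0.272) = +15.56 N·m; τ₂ = −(20.7)(0.104) = −2.153 N·m.
Net torque τ = 13.41 N·m.
α = τ/I = 13.41/0.3847 = 34.85 rad/s².

α ≈ 34.8 rad/s², counterclockwise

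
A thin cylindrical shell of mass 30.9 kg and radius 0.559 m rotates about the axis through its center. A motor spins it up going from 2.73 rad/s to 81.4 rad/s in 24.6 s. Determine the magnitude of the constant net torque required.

τ ≈ 30.9 N·m

I = MR² = (30.9)(0.559)² = 9.656 kg·m².
α = Δω/Δt = (81.4 − 2.73)/24.6 = 3.198 rad/s².
τ = Iα = (9.656)(3.198) = 30.88 N·m.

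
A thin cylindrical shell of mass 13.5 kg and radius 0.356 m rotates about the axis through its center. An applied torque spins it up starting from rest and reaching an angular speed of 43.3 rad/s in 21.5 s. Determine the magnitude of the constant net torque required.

I = MR² = (13.5)(0.356)² = 1.711 kg·m².
α = Δω/Δt = (43.3 − 0)/21.5 = 2.014 rad/s².
τ = Iα = (1.711)(2.014) = 3.446 N·m.

τ ≈ 3.45 N·m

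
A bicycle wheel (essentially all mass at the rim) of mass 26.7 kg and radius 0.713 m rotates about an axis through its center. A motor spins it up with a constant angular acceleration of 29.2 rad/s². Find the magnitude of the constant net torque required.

τ ≈ 396 N·m

I = MR² = (26.7)(0.713)² = 13.57 kg·m².
τ = Iα = (13.57)(29.20) = 396.3 N·m.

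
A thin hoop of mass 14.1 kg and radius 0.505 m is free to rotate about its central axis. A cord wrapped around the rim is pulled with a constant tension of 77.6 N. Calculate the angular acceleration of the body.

I = MR² = (14.1)(0.505)² = 3.596 kg·m².
τ = F R = (77.6)(0.505) = 39.19 N·m.
Newton's second law for rotation, τ = Iα, gives α = τ/I = 39.19/3.596 = 10.90 rad/s².

α ≈ 10.9 rad/s²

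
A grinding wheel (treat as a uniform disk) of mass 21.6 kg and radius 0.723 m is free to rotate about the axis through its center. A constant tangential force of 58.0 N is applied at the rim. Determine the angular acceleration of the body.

I = ½MR² = (1/2)(21.6)(0.723)² = 5.645 kg·m².
τ = F R = (58.0)(0.723) = 41.93 N·m.
Newton's second law for rotation, τ = Iα, gives α = τ/I = 41.93/5.645 = 7.428 rad/s².

α ≈ 7.43 rad/s²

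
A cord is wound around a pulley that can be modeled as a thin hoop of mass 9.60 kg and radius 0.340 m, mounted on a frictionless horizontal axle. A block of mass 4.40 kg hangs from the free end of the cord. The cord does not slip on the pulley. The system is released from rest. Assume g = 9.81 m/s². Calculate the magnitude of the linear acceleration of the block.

a ≈ 3.08 m/s²

I = MR² = (9.60)(0.340)² = 1.110 kg·m².
Block: mg − T = ma. Pulley: TR = Iα. No-slip: a = αR, so T = (I/R²)a = 9.600·a.
Then mg = (m + 9.600)a, so a = (4.40)(9.81)/(4.40 + 9.600) = 3.083 m/s².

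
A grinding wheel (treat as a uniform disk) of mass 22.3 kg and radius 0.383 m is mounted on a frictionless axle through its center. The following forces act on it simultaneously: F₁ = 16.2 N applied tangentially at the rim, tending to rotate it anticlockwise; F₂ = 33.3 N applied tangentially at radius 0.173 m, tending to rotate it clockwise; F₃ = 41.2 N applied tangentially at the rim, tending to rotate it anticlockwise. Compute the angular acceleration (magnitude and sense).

I = ½MR² = (1/2)(22.3)(0.383)² = 1.636 kg·m².
Taking anticlockwise as positive: τ₁ = +(16.2)(0.383) = +6.205 N·m; τ₂ = −(33.3)(0.173) = −5.761 N·m; τ₃ = +(41.2)(0.383) = +15.78 N·m.
Net torque τ = 16.22 N·m.
α = τ/I = 16.22/1.636 = 9.919 rad/s².

α ≈ 9.92 rad/s², anticlockwise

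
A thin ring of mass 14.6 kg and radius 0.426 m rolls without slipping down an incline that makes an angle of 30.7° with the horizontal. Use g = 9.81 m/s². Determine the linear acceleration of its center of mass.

a ≈ 2.50 m/s²

Translation along the incline: Mg sinθ − f = Ma.
Rotation about the center: fR = Iα with I = MR². No-slip gives a = αR, so f = (I/R²)a = M a.
Substituting: Mg sinθ = (1 + 1.000)Ma, so a = g sinθ/(1 + 1.000) = (9.81) sin 30.7° / 2.000 = 2.504 m/s².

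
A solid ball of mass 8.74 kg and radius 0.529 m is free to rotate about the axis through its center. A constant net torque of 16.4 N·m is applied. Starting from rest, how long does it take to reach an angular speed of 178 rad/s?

t ≈ 10.6 s

I = (2/5)MR² = (2/5)(8.74)(0.529)² = 0.9783 kg·m².
α = τ/I = 16.4/0.9783 = 16.76 rad/s².
ω = αt ⇒ t = ω/α = 178/16.76 = 10.62 s.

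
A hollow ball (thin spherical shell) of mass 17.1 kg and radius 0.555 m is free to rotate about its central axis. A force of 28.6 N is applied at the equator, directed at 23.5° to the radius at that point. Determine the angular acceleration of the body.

α ≈ 1.80 rad/s²

I = (2/3)MR² = (2/3)(17.1)(0.555)² = 3.511 kg·m².
Only the tangential component produces torque: τ = F R sinθ = (28.6)(0.555) sin 23.5° = 6.329 N·m.
Newton's second law for rotation, τ = Iα, gives α = τ/I = 6.329/3.511 = 1.802 rad/s².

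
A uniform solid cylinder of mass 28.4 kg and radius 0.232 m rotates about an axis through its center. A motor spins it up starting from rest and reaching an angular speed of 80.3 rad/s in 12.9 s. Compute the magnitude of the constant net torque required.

τ ≈ 4.76 N·m

I = ½MR² = (1/2)(28.4)(0.232)² = 0.7643 kg·m².
α = Δω/Δt = (80.3 − 0)/12.9 = 6.225 rad/s².
τ = Iα = (0.7643)(6.225) = 4.758 N·m.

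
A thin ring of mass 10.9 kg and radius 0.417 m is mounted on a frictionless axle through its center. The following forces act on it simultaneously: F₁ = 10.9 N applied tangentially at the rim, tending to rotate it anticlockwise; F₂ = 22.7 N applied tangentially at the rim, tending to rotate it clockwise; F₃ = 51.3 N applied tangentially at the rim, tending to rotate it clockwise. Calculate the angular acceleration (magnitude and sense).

α ≈ 13.9 rad/s², clockwise

I = MR² = (10.9)(0.417)² = 1.895 kg·m².
Taking anticlockwise as positive: τ₁ = +(10.9)(0.417) = +4.545 N·m; τ₂ = −(22.7)(0.417) = −9.466 N·m; τ₃ = −(51.3)(0.417) = −21.39 N·m.
Net torque τ = -26.31 N·m.
α = τ/I = -26.31/1.895 = -13.88 rad/s².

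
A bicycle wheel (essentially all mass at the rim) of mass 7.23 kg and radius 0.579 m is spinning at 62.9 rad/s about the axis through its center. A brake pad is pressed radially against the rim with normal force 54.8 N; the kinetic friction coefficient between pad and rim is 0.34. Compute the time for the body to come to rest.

t ≈ 14.1 s

I = MR² = (7.23)(0.579)² = 2.424 kg·m².
Friction force f = μN = (0.34)(54.8) = 18.63 N at the rim; torque magnitude τ = fR = 10.79 N·m, opposing ω.
|α| = τ/I = 10.79/2.424 = 4.451 rad/s² (deceleration).
0 = ω₀ − |α|t ⇒ t = ω₀/|α| = 62.9/4.451 = 14.13 s.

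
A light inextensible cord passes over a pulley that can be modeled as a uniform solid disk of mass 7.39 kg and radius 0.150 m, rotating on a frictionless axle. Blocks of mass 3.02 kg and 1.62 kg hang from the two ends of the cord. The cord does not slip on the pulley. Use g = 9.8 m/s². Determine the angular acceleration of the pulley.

I = ½MR² = (1/2)(7.39)(0.150)² = 0.08314 kg·m².
Heavier block: m₁g − T₁ = m₁a. Lighter block: T₂ − m₂g = m₂a.
Pulley: (T₁ − T₂)R = Iα = I(a/R), so T₁ − T₂ = (I/R²)a = (1/2)M_p a = 3.695·a.
Adding the three: (m₁ − m₂)g = (m₁ + m₂ + 3.695)a, so a = (3.02 − 1.62)(9.8)/(3.02 + 1.62 + 3.695) = 1.646 m/s².
α = a/R = 1.646/0.150 = 10.97 rad/s².

α ≈ 11.0 rad/s²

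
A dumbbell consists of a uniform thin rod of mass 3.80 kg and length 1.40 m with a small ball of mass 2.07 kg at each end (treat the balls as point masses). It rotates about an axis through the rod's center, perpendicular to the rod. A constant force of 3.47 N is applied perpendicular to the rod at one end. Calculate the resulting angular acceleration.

I_rod = (1/12)ML² = (1/12)(3.80)(1.40)² = 0.6207 kg·m².
I_balls = 2·m·(L/2)² = 2(2.07)(0.7000)² = 2.029 kg·m².
Total I = 2.649 kg·m².
τ = F·(L/2) = (3.47)(0.700) = 2.429 N·m.
α = τ/I = 2.429/2.649 = 0.9169 rad/s².

α ≈ 0.917 rad/s²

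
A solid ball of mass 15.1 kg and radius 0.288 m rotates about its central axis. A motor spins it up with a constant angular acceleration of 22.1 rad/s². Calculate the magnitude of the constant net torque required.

I = (2/5)MR² = (2/5)(15.1)(0.288)² = 0.5010 kg·m².
τ = Iα = (0.5010)(22.10) = 11.07 N·m.

τ ≈ 11.1 N·m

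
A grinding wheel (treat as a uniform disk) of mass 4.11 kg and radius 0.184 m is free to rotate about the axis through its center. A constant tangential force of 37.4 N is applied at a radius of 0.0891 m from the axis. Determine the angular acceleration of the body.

I = ½MR² = (1/2)(4.11)(0.184)² = 0.06957 kg·m².
τ = F·r = (37.4)(0.0891) = 3.332 N·m.
From τ = Iα: α = 3.332/0.06957 = 47.90 rad/s².

α ≈ 47.9 rad/s²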